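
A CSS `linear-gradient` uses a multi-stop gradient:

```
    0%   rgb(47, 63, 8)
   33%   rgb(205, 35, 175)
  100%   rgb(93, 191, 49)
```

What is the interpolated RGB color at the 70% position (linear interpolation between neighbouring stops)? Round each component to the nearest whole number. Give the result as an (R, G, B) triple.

(143, 121, 105)

70% lies between the 33% and 100% stops, so the local fraction is t = (70 − 33)/(100 − 33) = 37/67 ≈ 0.5522.
R = 205 + 0.5522 × (93 − 205) = 143.154 → 143
G = 35 + 0.5522 × (191 − 35) = 121.143 → 121
B = 175 + 0.5522 × (49 − 175) = 105.423 → 105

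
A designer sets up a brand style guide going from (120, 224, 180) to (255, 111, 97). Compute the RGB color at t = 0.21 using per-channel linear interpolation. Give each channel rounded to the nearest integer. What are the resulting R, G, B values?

R = 120 + 0.21 × (255 − 120) = 120 + 0.21 × 135 = 148.35 → 148
G = 224 + 0.21 × (111 − 224) = 224 + 0.21 × -113 = 200.27 → 200
B = 180 + 0.21 × (97 − 180) = 180 + 0.21 × -83 = 162.57 → 163

(148, 200, 163)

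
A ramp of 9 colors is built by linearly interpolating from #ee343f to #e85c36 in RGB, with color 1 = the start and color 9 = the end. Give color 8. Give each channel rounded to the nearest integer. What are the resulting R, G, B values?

With 9 swatches and endpoints inclusive, swatch 8 sits at t = (8 − 1)/(9 − 1) = 7/8 ≈ 0.875.
#ee343f → (238, 52, 63); #e85c36 → (232, 92, 54).
R = 238 + 0.875 × (232 − 238) = 232.75 → 233
G = 52 + 0.875 × (92 − 52) = 87 → 87
B = 63 + 0.875 × (54 − 63) = 55.125 → 55

(233, 87, 55)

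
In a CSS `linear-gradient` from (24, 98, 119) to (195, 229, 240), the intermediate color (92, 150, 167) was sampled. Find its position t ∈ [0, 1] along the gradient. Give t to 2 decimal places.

Invert the lerp on the R channel (largest span, 171): t = (92 − 24) / (195 − 24) = 68/171 = 0.39766.
Check on G: (150 − 98)/(229 − 98) = 0.3969 ✓

0.40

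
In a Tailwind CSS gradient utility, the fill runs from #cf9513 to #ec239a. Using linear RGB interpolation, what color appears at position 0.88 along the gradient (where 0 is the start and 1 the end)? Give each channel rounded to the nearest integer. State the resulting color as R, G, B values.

(233, 49, 138)

#cf9513 → (207, 149, 19); #ec239a → (236, 35, 154).
R = 207 + 0.88 × (236 − 207) = 207 + 0.88 × 29 = 232.52 → 233
G = 149 + 0.88 × (35 − 149) = 149 + 0.88 × -114 = 48.68 → 49
B = 19 + 0.88 × (154 − 19) = 19 + 0.88 × 135 = 137.8 → 138
So the blended color is (233, 49, 138), about #e9318a.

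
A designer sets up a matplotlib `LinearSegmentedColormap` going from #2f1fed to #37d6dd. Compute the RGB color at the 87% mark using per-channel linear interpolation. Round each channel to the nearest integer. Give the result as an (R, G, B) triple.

#2f1fed → (47, 31, 237); #37d6dd → (55, 214, 221).
87% corresponds to t = 0.87.
R = 47 + 0.87 × (55 − 47) = 47 + 0.87 × 8 = 53.96 → 54
G = 31 + 0.87 × (214 − 31) = 31 + 0.87 × 183 = 190.21 → 190
B = 237 + 0.87 × (221 − 237) = 237 + 0.87 × -16 = 223.08 → 223

(54, 190, 223)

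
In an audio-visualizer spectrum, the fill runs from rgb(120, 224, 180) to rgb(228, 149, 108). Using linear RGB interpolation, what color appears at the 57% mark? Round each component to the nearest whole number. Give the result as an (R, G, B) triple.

57% corresponds to t = 0.57.
R = 120 + 0.57 × (228 − 120) = 120 + 0.57 × 108 = 181.56 → 182
G = 224 + 0.57 × (149 − 224) = 224 + 0.57 × -75 = 181.25 → 181
B = 180 + 0.57 × (108 − 180) = 180 + 0.57 × -72 = 138.96 → 139
So the blended color is (182, 181, 139), about #b6b58b.

(182, 181, 139)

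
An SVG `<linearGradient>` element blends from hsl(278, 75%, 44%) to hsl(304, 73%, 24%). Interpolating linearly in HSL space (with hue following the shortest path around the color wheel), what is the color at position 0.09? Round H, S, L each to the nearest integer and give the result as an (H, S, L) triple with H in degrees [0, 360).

(280, 75, 42)

Hue arc: Δh = 304 − 278 = 26° (|Δh| ≤ 180, already the shorter path).
H = 278 + 0.09 × (26) = 280.34 → 280°
S = 75 + 0.09 × (73 − 75) = 74.82 → 75%
L = 44 + 0.09 × (24 − 44) = 42.2 → 42%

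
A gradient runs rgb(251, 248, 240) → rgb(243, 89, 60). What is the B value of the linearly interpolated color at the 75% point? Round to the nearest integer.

105

B = 240 + 0.75 × (60 − 240) = 105 → 105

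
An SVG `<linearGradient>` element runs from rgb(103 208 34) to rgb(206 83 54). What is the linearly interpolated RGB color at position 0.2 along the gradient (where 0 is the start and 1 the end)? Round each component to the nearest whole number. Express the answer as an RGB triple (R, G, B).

(124, 183, 38)

R = 103 + 0.2 × (206 − 103) = 103 + 0.2 × 103 = 123.6 → 124
G = 208 + 0.2 × (83 − 208) = 208 + 0.2 × -125 = 183 → 183
B = 34 + 0.2 × (54 − 34) = 34 + 0.2 × 20 = 38 → 38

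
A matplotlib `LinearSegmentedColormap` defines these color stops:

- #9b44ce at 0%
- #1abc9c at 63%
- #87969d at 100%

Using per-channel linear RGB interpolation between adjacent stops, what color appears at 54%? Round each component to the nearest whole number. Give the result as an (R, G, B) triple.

54% lies between the 0% and 63% stops, so the local fraction is t = (54 − 0)/(63 − 0) = 54/63 ≈ 0.8571.
#9b44ce → (155, 68, 206); #1abc9c → (26, 188, 156).
R = 155 + 0.8571 × (26 − 155) = 44.434 → 44
G = 68 + 0.8571 × (188 − 68) = 170.852 → 171
B = 206 + 0.8571 × (156 − 206) = 163.145 → 163

(44, 171, 163)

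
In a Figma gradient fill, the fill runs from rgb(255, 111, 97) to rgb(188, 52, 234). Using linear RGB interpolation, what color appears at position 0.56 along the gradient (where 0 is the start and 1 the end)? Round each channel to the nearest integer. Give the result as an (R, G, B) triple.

(217, 78, 174)

R = 255 + 0.56 × (188 − 255) = 255 + 0.56 × -67 = 217.48 → 217
G = 111 + 0.56 × (52 − 111) = 111 + 0.56 × -59 = 77.96 → 78
B = 97 + 0.56 × (234 − 97) = 97 + 0.56 × 137 = 173.72 → 174
So the blended color is (217, 78, 174), about #d94eae.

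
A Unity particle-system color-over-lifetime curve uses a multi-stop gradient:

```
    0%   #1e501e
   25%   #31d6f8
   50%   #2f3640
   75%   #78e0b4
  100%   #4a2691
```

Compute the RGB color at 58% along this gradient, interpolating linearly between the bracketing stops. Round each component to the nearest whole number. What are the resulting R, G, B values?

(70, 108, 101)

58% lies between the 50% and 75% stops, so the local fraction is t = (58 − 50)/(75 − 50) = 8/25 ≈ 0.32.
#2f3640 → (47, 54, 64); #78e0b4 → (120, 224, 180).
R = 47 + 0.32 × (120 − 47) = 70.36 → 70
G = 54 + 0.32 × (224 − 54) = 108.4 → 108
B = 64 + 0.32 × (180 − 64) = 101.12 → 101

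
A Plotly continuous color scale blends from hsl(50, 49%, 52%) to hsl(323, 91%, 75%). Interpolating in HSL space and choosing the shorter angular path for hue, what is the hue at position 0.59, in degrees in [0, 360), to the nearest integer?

359

Hue: 323 − 50 = 273°, but |273| > 180 so the shorter arc goes the other way: Δh = 273 − 360 = -87°.
H = 50 + 0.59 × (-87) = -1.33 → -1 → -1 mod 360 = 359°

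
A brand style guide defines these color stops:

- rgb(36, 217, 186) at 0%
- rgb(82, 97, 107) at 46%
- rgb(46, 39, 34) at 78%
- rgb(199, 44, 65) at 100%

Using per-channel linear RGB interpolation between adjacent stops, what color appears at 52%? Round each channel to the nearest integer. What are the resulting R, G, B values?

52% lies between the 46% and 78% stops, so the local fraction is t = (52 − 46)/(78 − 46) = 6/32 ≈ 0.1875.
R = 82 + 0.1875 × (46 − 82) = 75.25 → 75
G = 97 + 0.1875 × (39 − 97) = 86.125 → 86
B = 107 + 0.1875 × (34 − 107) = 93.312 → 93

(75, 86, 93)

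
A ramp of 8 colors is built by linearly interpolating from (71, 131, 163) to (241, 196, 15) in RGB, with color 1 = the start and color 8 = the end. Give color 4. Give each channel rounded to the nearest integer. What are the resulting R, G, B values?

(144, 159, 100)

With 8 swatches and endpoints inclusive, swatch 4 sits at t = (4 − 1)/(8 − 1) = 3/7 ≈ 0.4286.
R = 71 + 0.4286 × (241 − 71) = 143.862 → 144
G = 131 + 0.4286 × (196 − 131) = 158.859 → 159
B = 163 + 0.4286 × (15 − 163) = 99.567 → 100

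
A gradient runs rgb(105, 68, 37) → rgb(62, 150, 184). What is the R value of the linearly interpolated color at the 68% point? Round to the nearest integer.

R = 105 + 0.68 × (62 − 105) = 75.76 → 76

76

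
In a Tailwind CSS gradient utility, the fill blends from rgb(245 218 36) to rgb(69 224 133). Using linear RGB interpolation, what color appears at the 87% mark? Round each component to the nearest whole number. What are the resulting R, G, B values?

87% corresponds to t = 0.87.
R = 245 + 0.87 × (69 − 245) = 245 + 0.87 × -176 = 91.88 → 92
G = 218 + 0.87 × (224 − 218) = 218 + 0.87 × 6 = 223.22 → 223
B = 36 + 0.87 × (133 − 36) = 36 + 0.87 × 97 = 120.39 → 120

(92, 223, 120)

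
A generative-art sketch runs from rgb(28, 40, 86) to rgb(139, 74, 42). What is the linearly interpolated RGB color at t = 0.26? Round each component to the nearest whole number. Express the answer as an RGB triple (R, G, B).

(57, 49, 75)

R = 28 + 0.26 × (139 − 28) = 28 + 0.26 × 111 = 56.86 → 57
G = 40 + 0.26 × (74 − 40) = 40 + 0.26 × 34 = 48.84 → 49
B = 86 + 0.26 × (42 − 86) = 86 + 0.26 × -44 = 74.56 → 75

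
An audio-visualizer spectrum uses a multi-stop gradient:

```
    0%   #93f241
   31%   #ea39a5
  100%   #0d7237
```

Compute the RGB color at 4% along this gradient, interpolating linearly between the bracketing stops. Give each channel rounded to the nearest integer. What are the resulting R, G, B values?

(158, 218, 78)

4% lies between the 0% and 31% stops, so the local fraction is t = (4 − 0)/(31 − 0) = 4/31 ≈ 0.129.
#93f241 → (147, 242, 65); #ea39a5 → (234, 57, 165).
R = 147 + 0.129 × (234 − 147) = 158.223 → 158
G = 242 + 0.129 × (57 − 242) = 218.135 → 218
B = 65 + 0.129 × (165 − 65) = 77.9 → 78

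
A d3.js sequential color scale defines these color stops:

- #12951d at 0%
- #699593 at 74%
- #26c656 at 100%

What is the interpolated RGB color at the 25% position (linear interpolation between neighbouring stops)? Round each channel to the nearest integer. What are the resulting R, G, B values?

(47, 149, 69)

25% lies between the 0% and 74% stops, so the local fraction is t = (25 − 0)/(74 − 0) = 25/74 ≈ 0.3378.
#12951d → (18, 149, 29); #699593 → (105, 149, 147).
R = 18 + 0.3378 × (105 − 18) = 47.389 → 47
G = 149 + 0.3378 × (149 − 149) = 149 → 149
B = 29 + 0.3378 × (147 − 29) = 68.86 → 69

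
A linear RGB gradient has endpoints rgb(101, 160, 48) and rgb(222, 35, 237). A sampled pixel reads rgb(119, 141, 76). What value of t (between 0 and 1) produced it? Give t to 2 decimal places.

0.15

Invert the lerp on the B channel (largest span, 189): t = (76 − 48) / (237 − 48) = 28/189 = 0.14815.
Check on R: (119 − 101)/(222 − 101) = 0.1488 ✓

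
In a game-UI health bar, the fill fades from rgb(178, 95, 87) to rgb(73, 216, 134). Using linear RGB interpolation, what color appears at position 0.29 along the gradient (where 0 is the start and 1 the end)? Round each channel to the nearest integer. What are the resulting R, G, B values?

R = 178 + 0.29 × (73 − 178) = 178 + 0.29 × -105 = 147.55 → 148
G = 95 + 0.29 × (216 − 95) = 95 + 0.29 × 121 = 130.09 → 130
B = 87 + 0.29 × (134 − 87) = 87 + 0.29 × 47 = 100.63 → 101

(148, 130, 101)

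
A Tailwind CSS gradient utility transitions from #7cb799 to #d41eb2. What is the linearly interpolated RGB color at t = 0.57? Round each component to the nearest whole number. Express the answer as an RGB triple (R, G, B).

(174, 96, 167)

#7cb799 → (124, 183, 153); #d41eb2 → (212, 30, 178).
R = 124 + 0.57 × (212 − 124) = 124 + 0.57 × 88 = 174.16 → 174
G = 183 + 0.57 × (30 − 183) = 183 + 0.57 × -153 = 95.79 → 96
B = 153 + 0.57 × (178 − 153) = 153 + 0.57 × 25 = 167.25 → 167
So the blended color is (174, 96, 167), about #ae60a7.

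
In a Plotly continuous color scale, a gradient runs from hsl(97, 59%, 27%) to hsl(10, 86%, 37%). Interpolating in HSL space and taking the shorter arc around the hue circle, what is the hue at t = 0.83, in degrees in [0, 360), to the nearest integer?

25

Hue arc: Δh = 10 − 97 = -87° (|Δh| ≤ 180, already the shorter path).
H = 97 + 0.83 × (-87) = 24.79 → 25°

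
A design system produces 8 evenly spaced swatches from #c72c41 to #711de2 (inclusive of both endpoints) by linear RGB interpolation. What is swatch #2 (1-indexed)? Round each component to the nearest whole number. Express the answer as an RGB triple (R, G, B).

With 8 swatches and endpoints inclusive, swatch 2 sits at t = (2 − 1)/(8 − 1) = 1/7 ≈ 0.1429.
#c72c41 → (199, 44, 65); #711de2 → (113, 29, 226).
R = 199 + 0.1429 × (113 − 199) = 186.711 → 187
G = 44 + 0.1429 × (29 − 44) = 41.856 → 42
B = 65 + 0.1429 × (226 − 65) = 88.007 → 88

(187, 42, 88)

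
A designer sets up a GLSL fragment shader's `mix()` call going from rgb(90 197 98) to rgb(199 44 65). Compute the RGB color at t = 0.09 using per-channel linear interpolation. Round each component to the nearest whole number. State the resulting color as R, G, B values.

(100, 183, 95)

R = 90 + 0.09 × (199 − 90) = 90 + 0.09 × 109 = 99.81 → 100
G = 197 + 0.09 × (44 − 197) = 197 + 0.09 × -153 = 183.23 → 183
B = 98 + 0.09 × (65 − 98) = 98 + 0.09 × -33 = 95.03 → 95
So the blended color is (100, 183, 95), about #64b75f.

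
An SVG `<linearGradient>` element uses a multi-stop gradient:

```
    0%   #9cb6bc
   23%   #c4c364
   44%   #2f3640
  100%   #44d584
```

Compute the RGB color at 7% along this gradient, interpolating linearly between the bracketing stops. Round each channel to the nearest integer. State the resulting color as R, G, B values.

(168, 186, 161)

7% lies between the 0% and 23% stops, so the local fraction is t = (7 − 0)/(23 − 0) = 7/23 ≈ 0.3043.
#9cb6bc → (156, 182, 188); #c4c364 → (196, 195, 100).
R = 156 + 0.3043 × (196 − 156) = 168.172 → 168
G = 182 + 0.3043 × (195 − 182) = 185.956 → 186
B = 188 + 0.3043 × (100 − 188) = 161.222 → 161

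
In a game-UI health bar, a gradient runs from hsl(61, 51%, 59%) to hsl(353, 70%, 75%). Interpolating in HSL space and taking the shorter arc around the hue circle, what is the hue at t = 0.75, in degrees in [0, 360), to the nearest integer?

10

Hue: 353 − 61 = 292°, but |292| > 180 so the shorter arc goes the other way: Δh = 292 − 360 = -68°.
H = 61 + 0.75 × (-68) = 10 → 10°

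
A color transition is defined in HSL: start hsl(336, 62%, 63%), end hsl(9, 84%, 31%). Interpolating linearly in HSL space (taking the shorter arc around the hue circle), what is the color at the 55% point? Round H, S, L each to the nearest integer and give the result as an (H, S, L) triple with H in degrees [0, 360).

Hue: 9 − 336 = -327°, but |-327| > 180 so the shorter arc goes the other way: Δh = -327 + 360 = 33°.
H = 336 + 0.55 × (33) = 354.15 → 354°
S = 62 + 0.55 × (84 − 62) = 74.1 → 74%
L = 63 + 0.55 × (31 − 63) = 45.4 → 45%

(354, 74, 45)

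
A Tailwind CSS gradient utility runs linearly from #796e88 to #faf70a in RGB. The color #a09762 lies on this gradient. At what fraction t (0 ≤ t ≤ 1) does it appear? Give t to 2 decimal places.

Invert the lerp on the G channel (largest span, 137): t = (151 − 110) / (247 − 110) = 41/137 = 0.29927.
Check on R: (160 − 121)/(250 − 121) = 0.3023 ✓

0.30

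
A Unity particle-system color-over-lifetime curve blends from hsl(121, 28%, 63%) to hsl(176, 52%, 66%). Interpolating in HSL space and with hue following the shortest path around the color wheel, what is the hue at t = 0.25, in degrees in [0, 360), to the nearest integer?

135

Hue arc: Δh = 176 − 121 = 55° (|Δh| ≤ 180, already the shorter path).
H = 121 + 0.25 × (55) = 134.75 → 135°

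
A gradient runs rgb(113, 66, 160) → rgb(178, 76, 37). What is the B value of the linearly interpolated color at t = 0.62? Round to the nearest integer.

84

B = 160 + 0.62 × (37 − 160) = 83.74 → 84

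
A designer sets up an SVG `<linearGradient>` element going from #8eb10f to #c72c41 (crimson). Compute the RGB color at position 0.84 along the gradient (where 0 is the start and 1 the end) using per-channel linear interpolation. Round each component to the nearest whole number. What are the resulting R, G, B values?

#8eb10f → (142, 177, 15); #c72c41 → (199, 44, 65).
R = 142 + 0.84 × (199 − 142) = 142 + 0.84 × 57 = 189.88 → 190
G = 177 + 0.84 × (44 − 177) = 177 + 0.84 × -133 = 65.28 → 65
B = 15 + 0.84 × (65 − 15) = 15 + 0.84 × 50 = 57 → 57

(190, 65, 57)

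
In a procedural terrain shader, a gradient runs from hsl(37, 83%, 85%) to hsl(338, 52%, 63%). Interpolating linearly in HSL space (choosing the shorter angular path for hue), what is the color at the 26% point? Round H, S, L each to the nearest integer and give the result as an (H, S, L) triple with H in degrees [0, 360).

Hue: 338 − 37 = 301°, but |301| > 180 so the shorter arc goes the other way: Δh = 301 − 360 = -59°.
H = 37 + 0.26 × (-59) = 21.66 → 22°
S = 83 + 0.26 × (52 − 83) = 74.94 → 75%
L = 85 + 0.26 × (63 − 85) = 79.28 → 79%

(22, 75, 79)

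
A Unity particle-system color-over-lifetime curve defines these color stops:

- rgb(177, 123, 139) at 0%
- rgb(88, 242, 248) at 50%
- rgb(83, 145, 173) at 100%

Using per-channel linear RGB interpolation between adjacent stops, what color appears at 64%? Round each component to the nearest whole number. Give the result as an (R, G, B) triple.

(87, 215, 227)

64% lies between the 50% and 100% stops, so the local fraction is t = (64 − 50)/(100 − 50) = 14/50 ≈ 0.28.
R = 88 + 0.28 × (83 − 88) = 86.6 → 87
G = 242 + 0.28 × (145 − 242) = 214.84 → 215
B = 248 + 0.28 × (173 − 248) = 227 → 227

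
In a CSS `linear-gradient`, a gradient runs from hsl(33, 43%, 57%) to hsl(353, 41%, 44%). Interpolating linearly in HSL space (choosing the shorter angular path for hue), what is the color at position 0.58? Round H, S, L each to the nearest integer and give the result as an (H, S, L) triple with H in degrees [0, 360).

Hue: 353 − 33 = 320°, but |320| > 180 so the shorter arc goes the other way: Δh = 320 − 360 = -40°.
H = 33 + 0.58 × (-40) = 9.8 → 10°
S = 43 + 0.58 × (41 − 43) = 41.84 → 42%
L = 57 + 0.58 × (44 − 57) = 49.46 → 49%

(10, 42, 49)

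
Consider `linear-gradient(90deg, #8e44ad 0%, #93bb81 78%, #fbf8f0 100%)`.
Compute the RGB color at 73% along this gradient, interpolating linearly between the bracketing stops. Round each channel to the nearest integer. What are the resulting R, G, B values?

73% lies between the 0% and 78% stops, so the local fraction is t = (73 − 0)/(78 − 0) = 73/78 ≈ 0.9359.
#8e44ad → (142, 68, 173); #93bb81 → (147, 187, 129).
R = 142 + 0.9359 × (147 − 142) = 146.679 → 147
G = 68 + 0.9359 × (187 − 68) = 179.372 → 179
B = 173 + 0.9359 × (129 − 173) = 131.82 → 132

(147, 179, 132)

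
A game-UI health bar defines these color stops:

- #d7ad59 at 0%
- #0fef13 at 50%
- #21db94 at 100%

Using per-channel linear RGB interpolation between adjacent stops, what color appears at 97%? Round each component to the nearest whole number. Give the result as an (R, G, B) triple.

(32, 220, 140)

97% lies between the 50% and 100% stops, so the local fraction is t = (97 − 50)/(100 − 50) = 47/50 ≈ 0.94.
#0fef13 → (15, 239, 19); #21db94 → (33, 219, 148).
R = 15 + 0.94 × (33 − 15) = 31.92 → 32
G = 239 + 0.94 × (219 − 239) = 220.2 → 220
B = 19 + 0.94 × (148 − 19) = 140.26 → 140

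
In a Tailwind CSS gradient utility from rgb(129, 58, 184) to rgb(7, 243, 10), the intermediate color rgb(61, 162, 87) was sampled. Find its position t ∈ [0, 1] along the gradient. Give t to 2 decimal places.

Invert the lerp on the G channel (largest span, 185): t = (162 − 58) / (243 − 58) = 104/185 = 0.56216.
Check on R: (61 − 129)/(7 − 129) = 0.5574 ✓

0.56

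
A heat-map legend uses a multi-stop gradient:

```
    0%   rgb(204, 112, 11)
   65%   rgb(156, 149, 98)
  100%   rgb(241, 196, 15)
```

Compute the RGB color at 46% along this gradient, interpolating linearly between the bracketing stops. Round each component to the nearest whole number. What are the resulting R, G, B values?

(170, 138, 73)

46% lies between the 0% and 65% stops, so the local fraction is t = (46 − 0)/(65 − 0) = 46/65 ≈ 0.7077.
R = 204 + 0.7077 × (156 − 204) = 170.03 → 170
G = 112 + 0.7077 × (149 − 112) = 138.185 → 138
B = 11 + 0.7077 × (98 − 11) = 72.57 → 73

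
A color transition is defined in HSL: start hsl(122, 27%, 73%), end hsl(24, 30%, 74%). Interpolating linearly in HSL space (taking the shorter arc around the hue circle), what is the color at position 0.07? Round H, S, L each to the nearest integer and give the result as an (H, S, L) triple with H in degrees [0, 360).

Hue arc: Δh = 24 − 122 = -98° (|Δh| ≤ 180, already the shorter path).
H = 122 + 0.07 × (-98) = 115.14 → 115°
S = 27 + 0.07 × (30 − 27) = 27.21 → 27%
L = 73 + 0.07 × (74 − 73) = 73.07 → 73%

(115, 27, 73)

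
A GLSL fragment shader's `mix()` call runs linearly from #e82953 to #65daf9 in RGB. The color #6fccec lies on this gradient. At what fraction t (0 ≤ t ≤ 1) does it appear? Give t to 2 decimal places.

Invert the lerp on the G channel (largest span, 177): t = (204 − 41) / (218 − 41) = 163/177 = 0.9209.
Check on R: (111 − 232)/(101 − 232) = 0.9237 ✓

0.92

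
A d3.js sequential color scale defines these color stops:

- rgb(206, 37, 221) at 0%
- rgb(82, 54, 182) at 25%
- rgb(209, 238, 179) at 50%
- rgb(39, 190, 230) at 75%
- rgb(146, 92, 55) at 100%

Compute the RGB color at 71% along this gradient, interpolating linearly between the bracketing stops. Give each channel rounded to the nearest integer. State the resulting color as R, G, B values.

71% lies between the 50% and 75% stops, so the local fraction is t = (71 − 50)/(75 − 50) = 21/25 ≈ 0.84.
R = 209 + 0.84 × (39 − 209) = 66.2 → 66
G = 238 + 0.84 × (190 − 238) = 197.68 → 198
B = 179 + 0.84 × (230 − 179) = 221.84 → 222

(66, 198, 222)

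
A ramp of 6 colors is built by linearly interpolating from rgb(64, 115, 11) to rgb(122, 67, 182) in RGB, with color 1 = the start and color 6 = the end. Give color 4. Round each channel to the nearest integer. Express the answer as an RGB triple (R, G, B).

With 6 swatches and endpoints inclusive, swatch 4 sits at t = (4 − 1)/(6 − 1) = 3/5 ≈ 0.6.
R = 64 + 0.6 × (122 − 64) = 98.8 → 99
G = 115 + 0.6 × (67 − 115) = 86.2 → 86
B = 11 + 0.6 × (182 − 11) = 113.6 → 114

(99, 86, 114)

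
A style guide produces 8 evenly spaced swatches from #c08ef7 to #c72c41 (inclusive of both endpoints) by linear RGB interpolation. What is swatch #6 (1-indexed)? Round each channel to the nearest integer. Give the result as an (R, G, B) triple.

(197, 72, 117)

With 8 swatches and endpoints inclusive, swatch 6 sits at t = (6 − 1)/(8 − 1) = 5/7 ≈ 0.7143.
#c08ef7 → (192, 142, 247); #c72c41 → (199, 44, 65).
R = 192 + 0.7143 × (199 − 192) = 197 → 197
G = 142 + 0.7143 × (44 − 142) = 71.999 → 72
B = 247 + 0.7143 × (65 − 247) = 116.997 → 117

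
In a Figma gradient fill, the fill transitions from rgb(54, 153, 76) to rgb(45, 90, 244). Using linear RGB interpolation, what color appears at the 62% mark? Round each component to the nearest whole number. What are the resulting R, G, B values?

(48, 114, 180)

62% corresponds to t = 0.62.
R = 54 + 0.62 × (45 − 54) = 54 + 0.62 × -9 = 48.42 → 48
G = 153 + 0.62 × (90 − 153) = 153 + 0.62 × -63 = 113.94 → 114
B = 76 + 0.62 × (244 − 76) = 76 + 0.62 × 168 = 180.16 → 180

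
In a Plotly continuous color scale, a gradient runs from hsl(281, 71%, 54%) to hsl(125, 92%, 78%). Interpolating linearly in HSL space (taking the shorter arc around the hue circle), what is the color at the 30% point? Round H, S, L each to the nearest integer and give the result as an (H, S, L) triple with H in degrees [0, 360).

Hue arc: Δh = 125 − 281 = -156° (|Δh| ≤ 180, already the shorter path).
H = 281 + 0.3 × (-156) = 234.2 → 234°
S = 71 + 0.3 × (92 − 71) = 77.3 → 77%
L = 54 + 0.3 × (78 − 54) = 61.2 → 61%

(234, 77, 61)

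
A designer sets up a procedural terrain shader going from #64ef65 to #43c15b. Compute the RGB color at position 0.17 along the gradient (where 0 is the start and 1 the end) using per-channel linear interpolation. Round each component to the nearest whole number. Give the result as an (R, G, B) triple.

#64ef65 → (100, 239, 101); #43c15b → (67, 193, 91).
R = 100 + 0.17 × (67 − 100) = 100 + 0.17 × -33 = 94.39 → 94
G = 239 + 0.17 × (193 − 239) = 239 + 0.17 × -46 = 231.18 → 231
B = 101 + 0.17 × (91 − 101) = 101 + 0.17 × -10 = 99.3 → 99

(94, 231, 99)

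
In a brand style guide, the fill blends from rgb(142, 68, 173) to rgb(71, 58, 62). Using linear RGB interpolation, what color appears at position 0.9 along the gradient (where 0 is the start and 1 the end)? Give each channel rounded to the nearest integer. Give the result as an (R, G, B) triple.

R = 142 + 0.9 × (71 − 142) = 142 + 0.9 × -71 = 78.1 → 78
G = 68 + 0.9 × (58 − 68) = 68 + 0.9 × -10 = 59 → 59
B = 173 + 0.9 × (62 − 173) = 173 + 0.9 × -111 = 73.1 → 73

(78, 59, 73)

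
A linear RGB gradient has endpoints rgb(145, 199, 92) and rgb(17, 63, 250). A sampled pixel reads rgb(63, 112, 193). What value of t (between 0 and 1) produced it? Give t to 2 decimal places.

Invert the lerp on the B channel (largest span, 158): t = (193 − 92) / (250 − 92) = 101/158 = 0.63924.
Check on R: (63 − 145)/(17 − 145) = 0.6406 ✓

0.64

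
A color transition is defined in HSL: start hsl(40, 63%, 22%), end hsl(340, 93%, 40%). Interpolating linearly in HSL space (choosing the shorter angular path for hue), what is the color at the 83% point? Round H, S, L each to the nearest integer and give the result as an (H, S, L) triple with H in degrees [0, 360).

Hue: 340 − 40 = 300°, but |300| > 180 so the shorter arc goes the other way: Δh = 300 − 360 = -60°.
H = 40 + 0.83 × (-60) = -9.8 → -10 → -10 mod 360 = 350°
S = 63 + 0.83 × (93 − 63) = 87.9 → 88%
L = 22 + 0.83 × (40 − 22) = 36.94 → 37%

(350, 88, 37)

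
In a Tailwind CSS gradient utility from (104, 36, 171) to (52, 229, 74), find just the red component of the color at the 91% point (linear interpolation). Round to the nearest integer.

57

R = 104 + 0.91 × (52 − 104) = 56.68 → 57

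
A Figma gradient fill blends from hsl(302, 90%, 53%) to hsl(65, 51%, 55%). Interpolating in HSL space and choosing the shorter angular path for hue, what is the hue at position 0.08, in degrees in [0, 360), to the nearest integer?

312

Hue: 65 − 302 = -237°, but |-237| > 180 so the shorter arc goes the other way: Δh = -237 + 360 = 123°.
H = 302 + 0.08 × (123) = 311.84 → 312°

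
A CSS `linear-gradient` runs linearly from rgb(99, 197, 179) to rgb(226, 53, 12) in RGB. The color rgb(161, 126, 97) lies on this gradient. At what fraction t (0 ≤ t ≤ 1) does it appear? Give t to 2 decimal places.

0.49

Invert the lerp on the B channel (largest span, 167): t = (97 − 179) / (12 − 179) = -82/-167 = 0.49102.
Check on R: (161 − 99)/(226 − 99) = 0.4882 ✓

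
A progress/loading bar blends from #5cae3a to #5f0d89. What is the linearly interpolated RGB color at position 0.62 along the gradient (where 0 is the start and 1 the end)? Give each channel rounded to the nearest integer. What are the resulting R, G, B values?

#5cae3a → (92, 174, 58); #5f0d89 → (95, 13, 137).
R = 92 + 0.62 × (95 − 92) = 92 + 0.62 × 3 = 93.86 → 94
G = 174 + 0.62 × (13 − 174) = 174 + 0.62 × -161 = 74.18 → 74
B = 58 + 0.62 × (137 − 58) = 58 + 0.62 × 79 = 106.98 → 107

(94, 74, 107)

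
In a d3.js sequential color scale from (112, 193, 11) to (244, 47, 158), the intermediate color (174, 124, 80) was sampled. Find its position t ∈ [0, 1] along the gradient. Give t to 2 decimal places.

0.47

Invert the lerp on the B channel (largest span, 147): t = (80 − 11) / (158 − 11) = 69/147 = 0.46939.
Check on R: (174 − 112)/(244 − 112) = 0.4697 ✓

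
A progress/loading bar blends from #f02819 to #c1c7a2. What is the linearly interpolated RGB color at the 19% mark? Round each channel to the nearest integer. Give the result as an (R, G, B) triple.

#f02819 → (240, 40, 25); #c1c7a2 → (193, 199, 162).
19% corresponds to t = 0.19.
R = 240 + 0.19 × (193 − 240) = 240 + 0.19 × -47 = 231.07 → 231
G = 40 + 0.19 × (199 − 40) = 40 + 0.19 × 159 = 70.21 → 70
B = 25 + 0.19 × (162 − 25) = 25 + 0.19 × 137 = 51.03 → 51

(231, 70, 51)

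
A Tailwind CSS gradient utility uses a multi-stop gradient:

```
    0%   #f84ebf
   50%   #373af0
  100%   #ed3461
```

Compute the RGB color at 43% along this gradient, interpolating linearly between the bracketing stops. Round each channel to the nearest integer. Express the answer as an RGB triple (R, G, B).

(82, 61, 233)

43% lies between the 0% and 50% stops, so the local fraction is t = (43 − 0)/(50 − 0) = 43/50 ≈ 0.86.
#f84ebf → (248, 78, 191); #373af0 → (55, 58, 240).
R = 248 + 0.86 × (55 − 248) = 82.02 → 82
G = 78 + 0.86 × (58 − 78) = 60.8 → 61
B = 191 + 0.86 × (240 − 191) = 233.14 → 233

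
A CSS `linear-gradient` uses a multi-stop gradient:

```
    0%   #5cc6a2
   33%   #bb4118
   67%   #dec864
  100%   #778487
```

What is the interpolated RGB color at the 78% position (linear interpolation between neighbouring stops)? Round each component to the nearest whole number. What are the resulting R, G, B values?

(188, 177, 112)

78% lies between the 67% and 100% stops, so the local fraction is t = (78 − 67)/(100 − 67) = 11/33 ≈ 0.3333.
#dec864 → (222, 200, 100); #778487 → (119, 132, 135).
R = 222 + 0.3333 × (119 − 222) = 187.67 → 188
G = 200 + 0.3333 × (132 − 200) = 177.336 → 177
B = 100 + 0.3333 × (135 − 100) = 111.665 → 112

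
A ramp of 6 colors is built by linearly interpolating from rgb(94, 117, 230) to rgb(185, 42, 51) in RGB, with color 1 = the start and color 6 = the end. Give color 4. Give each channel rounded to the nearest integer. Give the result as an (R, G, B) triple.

(149, 72, 123)

With 6 swatches and endpoints inclusive, swatch 4 sits at t = (4 − 1)/(6 − 1) = 3/5 ≈ 0.6.
R = 94 + 0.6 × (185 − 94) = 148.6 → 149
G = 117 + 0.6 × (42 − 117) = 72 → 72
B = 230 + 0.6 × (51 − 230) = 122.6 → 123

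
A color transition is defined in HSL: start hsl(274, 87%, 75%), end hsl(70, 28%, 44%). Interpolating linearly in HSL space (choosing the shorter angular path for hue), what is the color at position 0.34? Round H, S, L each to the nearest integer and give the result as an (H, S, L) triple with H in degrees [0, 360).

(327, 67, 64)

Hue: 70 − 274 = -204°, but |-204| > 180 so the shorter arc goes the other way: Δh = -204 + 360 = 156°.
H = 274 + 0.34 × (156) = 327.04 → 327°
S = 87 + 0.34 × (28 − 87) = 66.94 → 67%
L = 75 + 0.34 × (44 − 75) = 64.46 → 64%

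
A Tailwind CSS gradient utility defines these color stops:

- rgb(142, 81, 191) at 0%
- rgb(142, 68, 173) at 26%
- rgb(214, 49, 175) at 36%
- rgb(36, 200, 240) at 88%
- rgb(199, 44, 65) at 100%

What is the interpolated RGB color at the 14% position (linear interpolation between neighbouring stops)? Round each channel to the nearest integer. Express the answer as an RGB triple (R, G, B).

(142, 74, 181)

14% lies between the 0% and 26% stops, so the local fraction is t = (14 − 0)/(26 − 0) = 14/26 ≈ 0.5385.
R = 142 + 0.5385 × (142 − 142) = 142 → 142
G = 81 + 0.5385 × (68 − 81) = 73.999 → 74
B = 191 + 0.5385 × (173 − 191) = 181.307 → 181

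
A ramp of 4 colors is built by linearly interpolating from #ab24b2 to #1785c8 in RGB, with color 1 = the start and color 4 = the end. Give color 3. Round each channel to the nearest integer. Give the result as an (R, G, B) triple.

(72, 101, 193)

With 4 swatches and endpoints inclusive, swatch 3 sits at t = (3 − 1)/(4 − 1) = 2/3 ≈ 0.6667.
#ab24b2 → (171, 36, 178); #1785c8 → (23, 133, 200).
R = 171 + 0.6667 × (23 − 171) = 72.328 → 72
G = 36 + 0.6667 × (133 − 36) = 100.67 → 101
B = 178 + 0.6667 × (200 − 178) = 192.667 → 193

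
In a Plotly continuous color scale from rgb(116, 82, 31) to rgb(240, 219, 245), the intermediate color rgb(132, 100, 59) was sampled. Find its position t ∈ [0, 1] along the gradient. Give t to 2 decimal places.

0.13

Invert the lerp on the B channel (largest span, 214): t = (59 − 31) / (245 − 31) = 28/214 = 0.13084.
Check on R: (132 − 116)/(240 − 116) = 0.129 ✓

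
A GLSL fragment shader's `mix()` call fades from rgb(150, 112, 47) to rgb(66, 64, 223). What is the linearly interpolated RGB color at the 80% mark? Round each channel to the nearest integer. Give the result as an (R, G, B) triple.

(83, 74, 188)

80% corresponds to t = 0.8.
R = 150 + 0.8 × (66 − 150) = 150 + 0.8 × -84 = 82.8 → 83
G = 112 + 0.8 × (64 − 112) = 112 + 0.8 × -48 = 73.6 → 74
B = 47 + 0.8 × (223 − 47) = 47 + 0.8 × 176 = 187.8 → 188
So the blended color is (83, 74, 188), about #534abc.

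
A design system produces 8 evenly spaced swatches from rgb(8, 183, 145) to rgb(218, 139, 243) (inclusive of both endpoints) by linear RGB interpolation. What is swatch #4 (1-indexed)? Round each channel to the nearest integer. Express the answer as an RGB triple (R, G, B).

(98, 164, 187)

With 8 swatches and endpoints inclusive, swatch 4 sits at t = (4 − 1)/(8 − 1) = 3/7 ≈ 0.4286.
R = 8 + 0.4286 × (218 − 8) = 98.006 → 98
G = 183 + 0.4286 × (139 − 183) = 164.142 → 164
B = 145 + 0.4286 × (243 − 145) = 187.003 → 187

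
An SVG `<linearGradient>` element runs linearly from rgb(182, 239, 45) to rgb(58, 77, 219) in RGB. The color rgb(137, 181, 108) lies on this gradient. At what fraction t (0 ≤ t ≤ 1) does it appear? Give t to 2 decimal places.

0.36

Invert the lerp on the B channel (largest span, 174): t = (108 − 45) / (219 − 45) = 63/174 = 0.36207.
Check on R: (137 − 182)/(58 − 182) = 0.3629 ✓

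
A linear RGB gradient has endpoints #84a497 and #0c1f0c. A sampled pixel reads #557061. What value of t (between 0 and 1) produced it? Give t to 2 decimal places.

Invert the lerp on the B channel (largest span, 139): t = (97 − 151) / (12 − 151) = -54/-139 = 0.38849.
Check on R: (85 − 132)/(12 − 132) = 0.3917 ✓

0.39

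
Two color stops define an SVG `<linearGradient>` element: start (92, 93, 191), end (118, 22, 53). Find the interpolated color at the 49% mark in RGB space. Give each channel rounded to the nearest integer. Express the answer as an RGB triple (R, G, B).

(105, 58, 123)

49% corresponds to t = 0.49.
R = 92 + 0.49 × (118 − 92) = 92 + 0.49 × 26 = 104.74 → 105
G = 93 + 0.49 × (22 − 93) = 93 + 0.49 × -71 = 58.21 → 58
B = 191 + 0.49 × (53 − 191) = 191 + 0.49 × -138 = 123.38 → 123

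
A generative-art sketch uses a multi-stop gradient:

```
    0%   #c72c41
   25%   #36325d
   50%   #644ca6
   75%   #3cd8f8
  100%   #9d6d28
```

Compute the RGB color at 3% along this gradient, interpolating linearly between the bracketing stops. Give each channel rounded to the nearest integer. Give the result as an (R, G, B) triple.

(182, 45, 68)

3% lies between the 0% and 25% stops, so the local fraction is t = (3 − 0)/(25 − 0) = 3/25 ≈ 0.12.
#c72c41 → (199, 44, 65); #36325d → (54, 50, 93).
R = 199 + 0.12 × (54 − 199) = 181.6 → 182
G = 44 + 0.12 × (50 − 44) = 44.72 → 45
B = 65 + 0.12 × (93 − 65) = 68.36 → 68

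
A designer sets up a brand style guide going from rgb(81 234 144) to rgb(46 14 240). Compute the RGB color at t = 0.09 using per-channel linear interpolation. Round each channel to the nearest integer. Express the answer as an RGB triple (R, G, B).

(78, 214, 153)

R = 81 + 0.09 × (46 − 81) = 81 + 0.09 × -35 = 77.85 → 78
G = 234 + 0.09 × (14 − 234) = 234 + 0.09 × -220 = 214.2 → 214
B = 144 + 0.09 × (240 − 144) = 144 + 0.09 × 96 = 152.64 → 153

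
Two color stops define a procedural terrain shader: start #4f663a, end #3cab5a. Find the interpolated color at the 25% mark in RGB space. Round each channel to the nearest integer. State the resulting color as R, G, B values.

#4f663a → (79, 102, 58); #3cab5a → (60, 171, 90).
25% corresponds to t = 0.25.
R = 79 + 0.25 × (60 − 79) = 79 + 0.25 × -19 = 74.25 → 74
G = 102 + 0.25 × (171 − 102) = 102 + 0.25 × 69 = 119.25 → 119
B = 58 + 0.25 × (90 − 58) = 58 + 0.25 × 32 = 66 → 66
So the blended color is (74, 119, 66), about #4a7742.

(74, 119, 66)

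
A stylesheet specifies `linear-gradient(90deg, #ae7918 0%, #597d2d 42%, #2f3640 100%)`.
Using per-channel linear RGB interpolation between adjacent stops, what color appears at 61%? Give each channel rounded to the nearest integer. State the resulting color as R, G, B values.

(75, 102, 51)

61% lies between the 42% and 100% stops, so the local fraction is t = (61 − 42)/(100 − 42) = 19/58 ≈ 0.3276.
#597d2d → (89, 125, 45); #2f3640 → (47, 54, 64).
R = 89 + 0.3276 × (47 − 89) = 75.241 → 75
G = 125 + 0.3276 × (54 − 125) = 101.74 → 102
B = 45 + 0.3276 × (64 − 45) = 51.224 → 51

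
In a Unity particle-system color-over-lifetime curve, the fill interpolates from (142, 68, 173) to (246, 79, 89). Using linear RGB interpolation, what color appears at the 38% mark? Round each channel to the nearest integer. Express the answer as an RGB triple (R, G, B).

(182, 72, 141)

38% corresponds to t = 0.38.
R = 142 + 0.38 × (246 − 142) = 142 + 0.38 × 104 = 181.52 → 182
G = 68 + 0.38 × (79 − 68) = 68 + 0.38 × 11 = 72.18 → 72
B = 173 + 0.38 × (89 − 173) = 173 + 0.38 × -84 = 141.08 → 141
So the blended color is (182, 72, 141), about #b6488d.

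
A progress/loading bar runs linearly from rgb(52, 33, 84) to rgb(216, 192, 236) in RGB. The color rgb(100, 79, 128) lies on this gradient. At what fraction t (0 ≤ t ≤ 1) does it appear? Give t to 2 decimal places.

0.29

Invert the lerp on the R channel (largest span, 164): t = (100 − 52) / (216 − 52) = 48/164 = 0.29268.
Check on G: (79 − 33)/(192 − 33) = 0.2893 ✓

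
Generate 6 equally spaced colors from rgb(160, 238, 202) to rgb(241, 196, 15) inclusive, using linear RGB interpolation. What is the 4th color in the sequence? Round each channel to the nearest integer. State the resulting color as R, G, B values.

With 6 swatches and endpoints inclusive, swatch 4 sits at t = (4 − 1)/(6 − 1) = 3/5 ≈ 0.6.
R = 160 + 0.6 × (241 − 160) = 208.6 → 209
G = 238 + 0.6 × (196 − 238) = 212.8 → 213
B = 202 + 0.6 × (15 − 202) = 89.8 → 90

(209, 213, 90)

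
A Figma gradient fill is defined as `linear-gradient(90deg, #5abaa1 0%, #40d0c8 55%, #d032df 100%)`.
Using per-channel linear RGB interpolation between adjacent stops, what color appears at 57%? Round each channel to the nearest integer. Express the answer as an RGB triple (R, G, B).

57% lies between the 55% and 100% stops, so the local fraction is t = (57 − 55)/(100 − 55) = 2/45 ≈ 0.0444.
#40d0c8 → (64, 208, 200); #d032df → (208, 50, 223).
R = 64 + 0.0444 × (208 − 64) = 70.394 → 70
G = 208 + 0.0444 × (50 − 208) = 200.985 → 201
B = 200 + 0.0444 × (223 − 200) = 201.021 → 201

(70, 201, 201)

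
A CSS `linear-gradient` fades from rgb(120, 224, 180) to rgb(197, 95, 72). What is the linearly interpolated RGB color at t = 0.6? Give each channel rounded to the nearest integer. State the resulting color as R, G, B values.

R = 120 + 0.6 × (197 − 120) = 120 + 0.6 × 77 = 166.2 → 166
G = 224 + 0.6 × (95 − 224) = 224 + 0.6 × -129 = 146.6 → 147
B = 180 + 0.6 × (72 − 180) = 180 + 0.6 × -108 = 115.2 → 115

(166, 147, 115)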